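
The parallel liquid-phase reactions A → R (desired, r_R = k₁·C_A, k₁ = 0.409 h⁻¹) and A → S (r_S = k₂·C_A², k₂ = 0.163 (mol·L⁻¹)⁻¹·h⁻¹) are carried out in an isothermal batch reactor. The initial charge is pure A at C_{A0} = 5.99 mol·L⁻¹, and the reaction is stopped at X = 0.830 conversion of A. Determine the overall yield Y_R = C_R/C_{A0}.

0.368

C_A = C_{A0}(1−X) = 1.018 mol·L⁻¹.
Along a PFR/batch, dC_R/dC_A = −r_R/(r_R+r_S) = −k₁/(k₁+k₂·C_A).
Integrating from C_{A0} to C_A: C_R = (0.409/0.163)·ln[(0.409+0.163·5.99)/(0.409+0.163·1.02)] = 2.509·ln(1.385/0.5750) = 2.207 mol·L⁻¹.
Y_R = C_R/C_{A0} = 2.207/5.99 = 0.368.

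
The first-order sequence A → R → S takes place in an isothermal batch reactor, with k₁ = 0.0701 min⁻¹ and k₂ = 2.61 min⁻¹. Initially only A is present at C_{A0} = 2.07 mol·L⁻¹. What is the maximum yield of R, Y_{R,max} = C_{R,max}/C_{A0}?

0.0243

At the optimum, C_{R,max}/C_{A0} = (k₁/k₂)^[k₂/(k₂−k₁)].
= (0.0701/2.61)^(2.61/(2.61−0.0701)) = (0.02686)^(1.028) = 0.02431.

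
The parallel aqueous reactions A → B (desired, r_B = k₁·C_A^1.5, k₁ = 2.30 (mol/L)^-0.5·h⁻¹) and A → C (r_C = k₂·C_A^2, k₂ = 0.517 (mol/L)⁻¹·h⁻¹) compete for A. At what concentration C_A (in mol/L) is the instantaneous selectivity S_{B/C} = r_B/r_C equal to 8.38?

S_{B/C} = (k₁/k₂)·C_A^-0.5 ⇒ C_A = (S·k₂/k₁)^(-2).
= (8.38×0.517/2.30)^(-2) = (1.884)^(-2) = 0.282 mol/L.

0.282 mol/L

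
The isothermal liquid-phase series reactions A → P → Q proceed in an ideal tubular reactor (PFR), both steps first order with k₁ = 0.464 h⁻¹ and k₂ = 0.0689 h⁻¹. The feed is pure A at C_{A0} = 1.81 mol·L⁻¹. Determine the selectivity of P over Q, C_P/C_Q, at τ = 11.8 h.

1.08

Solving the coupled first-order balances gives C_P(τ) = [k₁/(k₂−k₁)]·C_{A0}·(e^(−k₁τ) − e^(−k₂τ)).
e^(−k₁τ) = e^(−0.464×11.8) = e^(−5.475) = 0.004189; e^(−k₂τ) = e^(−0.8130) = 0.4435.
C_P = 0.464×1.81/(0.0689−0.464) × (0.004189−0.4435) = (-2.126)×(-0.4393) = 0.9339 mol·L⁻¹.
C_A = C_{A0}e^(−k₁τ) = 0.007583 mol·L⁻¹, so C_Q = C_{A0}−C_A−C_P = 0.8686 mol·L⁻¹; C_P/C_Q = 1.08.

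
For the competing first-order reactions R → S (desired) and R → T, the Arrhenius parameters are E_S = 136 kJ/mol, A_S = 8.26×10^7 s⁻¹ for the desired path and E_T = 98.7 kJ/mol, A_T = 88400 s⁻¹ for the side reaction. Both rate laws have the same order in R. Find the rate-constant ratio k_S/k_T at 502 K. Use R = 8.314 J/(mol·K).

0.123

Since both paths have the same order in R, the concentration cancels and S_{S/T} = k_S/k_T = (A_S/A_T)·exp[(E_T−E_S)/(RT)].
(E_T−E_S)/(RT) = (98.7−136)×10³/(8.314×502) = -37300/4174 = -8.937.
k_S/k_T = (8.26×10^7/88400)·exp(-8.937) = 934.4 × 1.314×10^-4 = 0.123.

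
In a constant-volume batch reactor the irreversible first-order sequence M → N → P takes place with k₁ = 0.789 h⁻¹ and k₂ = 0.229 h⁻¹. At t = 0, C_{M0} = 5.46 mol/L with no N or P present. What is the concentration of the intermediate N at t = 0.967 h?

2.58 mol/L

The intermediate concentration in a first-order A→B→C sequence is C_N = k₁C_{M0}(e^(−k₁t) − e^(−k₂t))/(k₂−k₁).
e^(−k₁t) = e^(−0.789×0.967) = e^(−0.7630) = 0.4663; e^(−k₂t) = e^(−0.2214) = 0.8014.
C_N = 0.789×5.46/(0.229−0.789) × (0.4663−0.8014) = (-7.693)×(-0.3351) = 2.578 mol/L.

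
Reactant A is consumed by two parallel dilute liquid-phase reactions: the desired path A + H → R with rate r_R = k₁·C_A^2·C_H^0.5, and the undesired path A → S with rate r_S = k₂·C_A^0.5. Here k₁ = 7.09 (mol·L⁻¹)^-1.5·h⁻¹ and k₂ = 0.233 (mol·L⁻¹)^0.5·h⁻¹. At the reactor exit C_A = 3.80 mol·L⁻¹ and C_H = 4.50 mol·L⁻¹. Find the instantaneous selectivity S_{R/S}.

478

S_{R/S} = r_R/r_S = (k₁·C_A^2·C_H^0.5)/(k₂·C_A^0.5) = (k₁/k₂)·C_A^1.5·C_H^0.5.
= (7.09×3.800^2×4.500^0.5) / (0.233×3.800^0.5) = 217.2/0.4542 = 478.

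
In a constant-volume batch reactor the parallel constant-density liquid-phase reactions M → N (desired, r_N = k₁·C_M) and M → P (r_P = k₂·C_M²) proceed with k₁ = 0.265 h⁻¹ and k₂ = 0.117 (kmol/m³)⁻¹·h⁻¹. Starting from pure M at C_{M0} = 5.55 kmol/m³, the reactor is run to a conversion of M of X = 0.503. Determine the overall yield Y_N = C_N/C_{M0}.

0.180

C_M = C_{M0}(1−X) = 2.758 kmol/m³.
Along a PFR/batch, dC_N/dC_M = −r_N/(r_N+r_P) = −k₁/(k₁+k₂·C_M).
Integrating from C_{M0} to C_M: C_N = (0.265/0.117)·ln[(0.265+0.117·5.55)/(0.265+0.117·2.76)] = 2.265·ln(0.9143/0.5877) = 1.001 kmol/m³.
Y_N = C_N/C_{M0} = 1.001/5.55 = 0.180.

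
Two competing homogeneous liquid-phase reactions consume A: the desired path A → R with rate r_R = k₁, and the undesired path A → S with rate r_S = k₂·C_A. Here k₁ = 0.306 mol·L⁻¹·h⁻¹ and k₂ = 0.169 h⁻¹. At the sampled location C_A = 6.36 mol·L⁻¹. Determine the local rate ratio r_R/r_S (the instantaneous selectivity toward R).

S_{R/S} = r_R/r_S = (k₁)/(k₂·C_A) = (k₁/k₂)·C_A⁻¹.
= (0.306) / (0.169×6.360) = 0.3060/1.075 = 0.285.

0.285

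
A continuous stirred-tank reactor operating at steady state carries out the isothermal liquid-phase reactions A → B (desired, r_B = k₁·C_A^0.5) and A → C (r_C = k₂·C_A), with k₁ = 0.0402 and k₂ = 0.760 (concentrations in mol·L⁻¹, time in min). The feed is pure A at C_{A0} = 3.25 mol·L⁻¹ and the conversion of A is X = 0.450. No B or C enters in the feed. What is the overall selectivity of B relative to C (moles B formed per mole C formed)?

Exit C_A = C_{A0}(1−X) = 3.25×0.550 = 1.788 mol·L⁻¹.
Rates in a CSTR are evaluated at the outlet concentration: r_B = 0.0402×1.788^0.5 = 0.05375, r_C = 0.760×1.788 = 1.359.
Overall selectivity = C_B/C_C = r_Bτ/(r_Cτ) = r_B/r_C = 0.0396.

0.0396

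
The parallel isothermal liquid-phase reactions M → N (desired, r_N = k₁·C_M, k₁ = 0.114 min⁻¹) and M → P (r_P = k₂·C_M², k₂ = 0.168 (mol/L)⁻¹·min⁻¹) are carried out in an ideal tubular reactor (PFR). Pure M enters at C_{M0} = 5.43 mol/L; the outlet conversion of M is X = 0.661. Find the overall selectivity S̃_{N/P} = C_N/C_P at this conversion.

C_M = C_{M0}(1−X) = 1.841 mol/L.
Along a PFR/batch, dC_N/dC_M = −r_N/(r_N+r_P) = −k₁/(k₁+k₂·C_M).
Integrating from C_{M0} to C_M: C_N = (0.114/0.168)·ln[(0.114+0.168·5.43)/(0.114+0.168·1.84)] = 0.6786·ln(1.026/0.4232) = 0.6010 mol/L.
C_P = (C_{M0}−C_M)−C_N = 2.988 mol/L; S̃_{N/P} = 0.6010/2.988 = 0.201.

0.201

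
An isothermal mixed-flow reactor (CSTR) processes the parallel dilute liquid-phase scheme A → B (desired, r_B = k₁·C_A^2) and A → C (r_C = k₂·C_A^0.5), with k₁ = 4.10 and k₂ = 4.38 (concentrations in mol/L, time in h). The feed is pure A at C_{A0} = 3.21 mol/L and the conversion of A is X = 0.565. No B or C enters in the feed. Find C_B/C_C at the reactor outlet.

Exit C_A = C_{A0}(1−X) = 3.21×0.435 = 1.396 mol/L.
Rates in a CSTR are evaluated at the outlet concentration: r_B = 4.10×1.396^2 = 7.994, r_C = 4.38×1.396^0.5 = 5.176.
Overall selectivity = C_B/C_C = r_Bτ/(r_Cτ) = r_B/r_C = 1.54.

1.54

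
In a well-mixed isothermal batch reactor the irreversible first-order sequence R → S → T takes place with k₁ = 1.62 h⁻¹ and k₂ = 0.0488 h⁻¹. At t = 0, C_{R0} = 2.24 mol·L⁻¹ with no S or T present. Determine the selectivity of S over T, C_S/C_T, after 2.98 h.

8.12

For first-order series with pure R initially, C_S(t) = k₁C_{R0}/(k₂−k₁)·(e^(−k₁t) − e^(−k₂t)).
e^(−k₁t) = e^(−1.62×2.98) = e^(−4.828) = 0.008006; e^(−k₂t) = e^(−0.1454) = 0.8647.
C_S = 1.62×2.24/(0.0488−1.62) × (0.008006−0.8647) = (-2.310)×(-0.8566) = 1.978 mol·L⁻¹.
C_R = C_{R0}e^(−k₁t) = 0.01793 mol·L⁻¹, so C_T = C_{R0}−C_R−C_S = 0.2436 mol·L⁻¹; C_S/C_T = 8.12.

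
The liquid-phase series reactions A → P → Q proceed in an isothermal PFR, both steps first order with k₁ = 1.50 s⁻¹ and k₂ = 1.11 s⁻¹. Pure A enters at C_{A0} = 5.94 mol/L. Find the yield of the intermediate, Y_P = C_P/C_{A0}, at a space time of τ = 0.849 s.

The intermediate concentration in a first-order A→B→C sequence is C_P = k₁C_{A0}(e^(−k₁τ) − e^(−k₂τ))/(k₂−k₁).
e^(−k₁τ) = e^(−1.50×0.849) = e^(−1.273) = 0.2799; e^(−k₂τ) = e^(−0.9424) = 0.3897.
C_P = 1.50×5.94/(1.11−1.50) × (0.2799−0.3897) = (-22.85)×(-0.1098) = 2.510 mol/L.
Y_P = C_P/C_{A0} = 2.510/5.94 = 0.422.

0.422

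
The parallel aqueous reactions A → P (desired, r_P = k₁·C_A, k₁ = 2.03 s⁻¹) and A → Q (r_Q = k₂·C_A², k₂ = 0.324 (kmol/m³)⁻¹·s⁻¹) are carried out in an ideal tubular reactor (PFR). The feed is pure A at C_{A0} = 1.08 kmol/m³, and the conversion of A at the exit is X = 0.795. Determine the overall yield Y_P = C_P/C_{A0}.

0.721

C_A = C_{A0}(1−X) = 0.2214 kmol/m³.
Along a PFR/batch, dC_P/dC_A = −r_P/(r_P+r_Q) = −k₁/(k₁+k₂·C_A).
Integrating from C_{A0} to C_A: C_P = (2.03/0.324)·ln[(2.03+0.324·1.08)/(2.03+0.324·0.221)] = 6.265·ln(2.380/2.102) = 0.7788 kmol/m³.
Y_P = C_P/C_{A0} = 0.7788/1.08 = 0.721.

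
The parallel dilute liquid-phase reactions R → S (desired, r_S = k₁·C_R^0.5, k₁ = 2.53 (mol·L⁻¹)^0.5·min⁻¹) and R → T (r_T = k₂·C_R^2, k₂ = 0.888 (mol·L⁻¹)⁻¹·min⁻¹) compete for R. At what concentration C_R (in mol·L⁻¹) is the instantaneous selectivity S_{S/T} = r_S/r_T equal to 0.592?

2.85 mol·L⁻¹

S_{S/T} = (k₁/k₂)·C_R^-1.5 ⇒ C_R = (S·k₂/k₁)^(1/(-1.5)).
= (0.592×0.888/2.53)^(-0.6667) = (0.2078)^(-0.6667) = 2.85 mol·L⁻¹.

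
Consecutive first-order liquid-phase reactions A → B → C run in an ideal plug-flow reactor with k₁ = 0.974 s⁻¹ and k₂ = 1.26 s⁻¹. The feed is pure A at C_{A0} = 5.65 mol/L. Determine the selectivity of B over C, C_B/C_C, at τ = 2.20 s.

0.268

Solving the coupled first-order balances gives C_B(τ) = [k₁/(k₂−k₁)]·C_{A0}·(e^(−k₁τ) − e^(−k₂τ)).
e^(−k₁τ) = e^(−0.974×2.20) = e^(−2.143) = 0.1173; e^(−k₂τ) = e^(−2.772) = 0.06254.
C_B = 0.974×5.65/(1.26−0.974) × (0.1173−0.06254) = 19.24×0.05479 = 1.054 mol/L.
C_A = C_{A0}e^(−k₁τ) = 0.6629 mol/L, so C_C = C_{A0}−C_A−C_B = 3.933 mol/L; C_B/C_C = 0.268.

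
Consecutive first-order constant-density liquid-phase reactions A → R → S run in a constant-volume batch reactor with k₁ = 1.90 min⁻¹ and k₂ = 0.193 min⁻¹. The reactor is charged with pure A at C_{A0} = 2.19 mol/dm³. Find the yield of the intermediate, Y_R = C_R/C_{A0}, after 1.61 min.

For first-order series with pure A initially, C_R(t) = k₁C_{A0}/(k₂−k₁)·(e^(−k₁t) − e^(−k₂t)).
e^(−k₁t) = e^(−1.90×1.61) = e^(−3.059) = 0.04693; e^(−k₂t) = e^(−0.3107) = 0.7329.
C_R = 1.90×2.19/(0.193−1.90) × (0.04693−0.7329) = (-2.438)×(-0.6860) = 1.672 mol/dm³.
Y_R = C_R/C_{A0} = 1.672/2.19 = 0.764.

0.764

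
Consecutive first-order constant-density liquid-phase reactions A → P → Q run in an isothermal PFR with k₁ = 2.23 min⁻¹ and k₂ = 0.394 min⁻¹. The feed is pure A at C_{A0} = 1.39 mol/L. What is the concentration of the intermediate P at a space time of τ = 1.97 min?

For first-order series with pure A initially, C_P(τ) = k₁C_{A0}/(k₂−k₁)·(e^(−k₁τ) − e^(−k₂τ)).
e^(−k₁τ) = e^(−2.23×1.97) = e^(−4.393) = 0.01236; e^(−k₂τ) = e^(−0.7762) = 0.4602.
C_P = 2.23×1.39/(0.394−2.23) × (0.01236−0.4602) = (-1.688)×(-0.4478) = 0.7560 mol/L.

0.756 mol/L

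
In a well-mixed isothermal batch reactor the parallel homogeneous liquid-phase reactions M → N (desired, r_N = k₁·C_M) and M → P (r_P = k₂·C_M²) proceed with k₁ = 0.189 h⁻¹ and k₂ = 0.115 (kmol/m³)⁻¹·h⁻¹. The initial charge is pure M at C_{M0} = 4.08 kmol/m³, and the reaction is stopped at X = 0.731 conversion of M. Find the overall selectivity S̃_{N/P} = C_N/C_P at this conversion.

C_M = C_{M0}(1−X) = 1.098 kmol/m³.
Along a PFR/batch, dC_N/dC_M = −r_N/(r_N+r_P) = −k₁/(k₁+k₂·C_M).
Integrating from C_{M0} to C_M: C_N = (0.189/0.115)·ln[(0.189+0.115·4.08)/(0.189+0.115·1.10)] = 1.643·ln(0.6582/0.3152) = 1.210 kmol/m³.
C_P = (C_{M0}−C_M)−C_N = 1.772 kmol/m³; S̃_{N/P} = 1.210/1.772 = 0.683.

0.683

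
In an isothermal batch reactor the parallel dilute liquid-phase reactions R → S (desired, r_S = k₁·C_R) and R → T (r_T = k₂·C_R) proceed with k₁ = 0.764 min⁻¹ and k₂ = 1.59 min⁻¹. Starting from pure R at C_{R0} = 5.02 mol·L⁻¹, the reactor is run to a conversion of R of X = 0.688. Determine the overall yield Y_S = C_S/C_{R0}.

C_R = C_{R0}(1−X) = 1.566 mol·L⁻¹.
Both paths are first order in R, so the instantaneous fraction to S is constant: dC_S/d(−C_R) = k₁/(k₁+k₂) = 0.3246.
C_S = 0.3246·(C_{R0}−C_R) = 0.3246×3.454 = 1.12 mol·L⁻¹.
Y_S = C_S/C_{R0} = 1.121/5.02 = 0.223.

0.223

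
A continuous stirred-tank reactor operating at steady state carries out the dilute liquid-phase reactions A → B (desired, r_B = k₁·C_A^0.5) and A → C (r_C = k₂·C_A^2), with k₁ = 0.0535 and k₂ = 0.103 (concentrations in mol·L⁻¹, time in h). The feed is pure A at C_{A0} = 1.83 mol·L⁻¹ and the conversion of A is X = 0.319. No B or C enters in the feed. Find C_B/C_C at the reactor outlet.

Exit C_A = C_{A0}(1−X) = 1.83×0.681 = 1.246 mol·L⁻¹.
Rates in a CSTR are evaluated at the outlet concentration: r_B = 0.0535×1.246^0.5 = 0.05972, r_C = 0.103×1.246^2 = 0.1600.
Overall selectivity = C_B/C_C = r_Bτ/(r_Cτ) = r_B/r_C = 0.373.

0.373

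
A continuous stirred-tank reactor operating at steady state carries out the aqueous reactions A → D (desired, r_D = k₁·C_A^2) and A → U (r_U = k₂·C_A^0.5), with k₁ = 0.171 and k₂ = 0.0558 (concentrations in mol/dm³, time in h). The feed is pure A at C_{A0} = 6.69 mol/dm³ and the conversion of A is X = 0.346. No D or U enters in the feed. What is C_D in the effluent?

Exit C_A = C_{A0}(1−X) = 6.69×0.654 = 4.375 mol/dm³.
Rates in a CSTR are evaluated at the outlet concentration: r_D = 0.171×4.375^2 = 3.273, r_U = 0.0558×4.375^0.5 = 0.1167.
Fraction of consumed A going to D: r_D/(r_D+r_U) = 0.9656.
C_D = 0.9656·C_{A0}·X = 0.9656×6.69×0.346 = 2.24 mol/dm³.

2.24 mol/dm³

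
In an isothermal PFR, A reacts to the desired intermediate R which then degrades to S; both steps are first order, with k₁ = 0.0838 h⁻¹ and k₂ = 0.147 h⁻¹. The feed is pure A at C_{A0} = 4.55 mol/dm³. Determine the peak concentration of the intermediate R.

1.23 mol/dm³

At the optimum, C_{R,max}/C_{A0} = (k₁/k₂)^[k₂/(k₂−k₁)].
= (0.0838/0.147)^(0.147/(0.147−0.0838)) = (0.5701)^(2.326) = 0.2706.
C_{R,max} = 0.2706×4.55 = 1.23 mol/dm³.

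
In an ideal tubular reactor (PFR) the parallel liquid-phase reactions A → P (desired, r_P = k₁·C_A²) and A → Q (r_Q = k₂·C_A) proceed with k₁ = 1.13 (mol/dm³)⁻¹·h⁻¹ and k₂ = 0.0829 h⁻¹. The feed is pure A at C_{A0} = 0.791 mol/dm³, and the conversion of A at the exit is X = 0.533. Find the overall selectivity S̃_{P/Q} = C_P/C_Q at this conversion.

C_A = C_{A0}(1−X) = 0.3694 mol/dm³.
Along a PFR/batch, dC_Q/dC_A = −r_Q/(r_P+r_Q) = −k₂/(k₂+k₁·C_A).
Integrating from C_{A0} to C_A: C_Q = (0.0829/1.13)·ln[(0.0829+1.13·0.791)/(0.0829+1.13·0.369)] = 0.07336·ln(0.9767/0.5003) = 0.04908 mol/dm³.
Then C_P = (C_{A0}−C_A) − C_Q = 0.4216 − 0.04908 = 0.3725 mol/dm³.
S̃_{P/Q} = C_P/C_Q = 0.3725/0.04908 = 7.59.

7.59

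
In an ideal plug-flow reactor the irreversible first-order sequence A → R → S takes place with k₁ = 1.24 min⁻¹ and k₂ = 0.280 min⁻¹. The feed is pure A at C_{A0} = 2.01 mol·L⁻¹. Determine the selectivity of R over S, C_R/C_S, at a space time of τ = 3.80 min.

Solving the coupled first-order balances gives C_R(τ) = [k₁/(k₂−k₁)]·C_{A0}·(e^(−k₁τ) − e^(−k₂τ)).
e^(−k₁τ) = e^(−1.24×3.80) = e^(−4.712) = 0.008987; e^(−k₂τ) = e^(−1.064) = 0.3451.
C_R = 1.24×2.01/(0.280−1.24) × (0.008987−0.3451) = (-2.596)×(-0.3361) = 0.8726 mol·L⁻¹.
C_A = C_{A0}e^(−k₁τ) = 0.01806 mol·L⁻¹, so C_S = C_{A0}−C_A−C_R = 1.119 mol·L⁻¹; C_R/C_S = 0.780.

0.780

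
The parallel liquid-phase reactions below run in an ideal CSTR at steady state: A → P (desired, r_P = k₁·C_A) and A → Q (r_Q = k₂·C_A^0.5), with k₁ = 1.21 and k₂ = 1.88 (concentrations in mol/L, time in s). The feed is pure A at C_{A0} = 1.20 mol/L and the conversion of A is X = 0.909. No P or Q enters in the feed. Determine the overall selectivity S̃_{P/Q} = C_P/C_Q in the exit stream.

0.213

Exit C_A = C_{A0}(1−X) = 1.20×0.0910 = 0.1092 mol/L.
Rates in a CSTR are evaluated at the outlet concentration: r_P = 1.21×0.1092 = 0.1321, r_Q = 1.88×0.1092^0.5 = 0.6213.
Overall selectivity = C_P/C_Q = r_Pτ/(r_Qτ) = r_P/r_Q = 0.213.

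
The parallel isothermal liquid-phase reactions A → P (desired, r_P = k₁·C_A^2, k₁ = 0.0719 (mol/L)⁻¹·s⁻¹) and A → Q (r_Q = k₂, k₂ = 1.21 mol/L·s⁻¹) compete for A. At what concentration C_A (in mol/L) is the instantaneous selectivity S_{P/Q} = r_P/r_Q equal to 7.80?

S_{P/Q} = (k₁/k₂)·C_A^2 ⇒ C_A = (S·k₂/k₁)^(0.5).
= (7.80×1.21/0.0719)^(0.5) = (131.3)^(0.5) = 11.5 mol/L.

11.5 mol/L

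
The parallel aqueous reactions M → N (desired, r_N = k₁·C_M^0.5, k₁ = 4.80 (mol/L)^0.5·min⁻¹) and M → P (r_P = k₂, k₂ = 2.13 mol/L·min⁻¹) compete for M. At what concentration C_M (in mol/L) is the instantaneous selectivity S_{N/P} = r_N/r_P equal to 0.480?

S_{N/P} = (k₁/k₂)·C_M^0.5 ⇒ C_M = (S·k₂/k₁)^(2).
= (0.480×2.13/4.80)^(2) = (0.2130)^(2) = 0.0454 mol/L.

0.0454 mol/L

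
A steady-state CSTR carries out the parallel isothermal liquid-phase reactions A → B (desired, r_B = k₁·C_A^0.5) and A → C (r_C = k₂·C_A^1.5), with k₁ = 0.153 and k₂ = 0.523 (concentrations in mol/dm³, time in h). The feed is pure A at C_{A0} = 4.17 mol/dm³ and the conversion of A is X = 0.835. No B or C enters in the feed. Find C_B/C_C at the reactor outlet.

0.425

Exit C_A = C_{A0}(1−X) = 4.17×0.165 = 0.6881 mol/dm³.
Rates in a CSTR are evaluated at the outlet concentration: r_B = 0.153×0.6881^0.5 = 0.1269, r_C = 0.523×0.6881^1.5 = 0.2985.
Overall selectivity = C_B/C_C = r_Bτ/(r_Cτ) = r_B/r_C = 0.425.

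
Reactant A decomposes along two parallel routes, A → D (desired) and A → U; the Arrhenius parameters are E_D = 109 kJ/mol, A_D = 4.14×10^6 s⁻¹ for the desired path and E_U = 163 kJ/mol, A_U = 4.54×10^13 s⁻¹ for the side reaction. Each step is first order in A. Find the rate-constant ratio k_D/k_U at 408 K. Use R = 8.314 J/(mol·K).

Since both paths have the same order in A, the concentration cancels and S_{D/U} = k_D/k_U = (A_D/A_U)·exp[(E_U−E_D)/(RT)].
(E_U−E_D)/(RT) = (163−109)×10³/(8.314×408) = 54000/3392 = 15.92.
k_D/k_U = (4.14×10^6/4.54×10^13)·exp(15.92) = 9.119×10^-8 × 8.197×10^6 = 0.747.

0.747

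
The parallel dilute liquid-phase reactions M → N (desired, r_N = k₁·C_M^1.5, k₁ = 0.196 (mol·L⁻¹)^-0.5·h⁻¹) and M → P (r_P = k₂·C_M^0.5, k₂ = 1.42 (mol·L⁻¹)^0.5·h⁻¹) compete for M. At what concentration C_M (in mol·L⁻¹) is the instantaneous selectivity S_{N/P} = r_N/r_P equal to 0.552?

S_{N/P} = (k₁/k₂)·C_M ⇒ C_M = S·k₂/k₁.
= 0.552×1.42/0.196 = 4.00 mol·L⁻¹.

4.00 mol·L⁻¹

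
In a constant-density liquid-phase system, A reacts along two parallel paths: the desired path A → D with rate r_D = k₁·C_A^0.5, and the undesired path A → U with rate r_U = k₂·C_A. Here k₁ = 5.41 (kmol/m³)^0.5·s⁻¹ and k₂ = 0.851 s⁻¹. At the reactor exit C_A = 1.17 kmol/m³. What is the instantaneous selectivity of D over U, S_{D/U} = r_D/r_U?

5.88

S_{D/U} = r_D/r_U = (k₁·C_A^0.5)/(k₂·C_A) = (k₁/k₂)·C_A^-0.5.
= (5.41×1.170^0.5) / (0.851×1.170) = 5.852/0.9957 = 5.88.
The undesired path is higher order in A, so low C_A (CSTR or dilute feed) favours D.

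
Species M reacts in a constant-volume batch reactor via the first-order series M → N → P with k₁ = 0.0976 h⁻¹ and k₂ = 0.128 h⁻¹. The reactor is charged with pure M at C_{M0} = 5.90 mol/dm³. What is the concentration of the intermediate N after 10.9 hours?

1.84 mol/dm³

For first-order series with pure M initially, C_N(t) = k₁C_{M0}/(k₂−k₁)·(e^(−k₁t) − e^(−k₂t)).
e^(−k₁t) = e^(−0.0976×10.9) = e^(−1.064) = 0.3451; e^(−k₂t) = e^(−1.395) = 0.2478.
C_N = 0.0976×5.90/(0.128−0.0976) × (0.3451−0.2478) = 18.94×0.09734 = 1.844 mol/dm³.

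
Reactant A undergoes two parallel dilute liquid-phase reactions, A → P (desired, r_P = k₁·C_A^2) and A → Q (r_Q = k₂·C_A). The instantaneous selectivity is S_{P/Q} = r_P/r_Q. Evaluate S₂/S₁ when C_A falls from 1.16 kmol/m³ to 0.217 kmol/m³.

S_{P/Q} = (k₁/k₂)·C_A, so S₂/S₁ = (C_{A,2}/C_{A,1}).
= 0.217/1.16 = 0.187.
Selectivity toward P falls as C_A falls — high-concentration operation is favoured.

0.187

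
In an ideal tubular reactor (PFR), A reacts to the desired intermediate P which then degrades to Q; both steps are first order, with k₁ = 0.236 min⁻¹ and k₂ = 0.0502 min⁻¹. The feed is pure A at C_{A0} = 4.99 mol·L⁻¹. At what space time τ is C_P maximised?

The intermediate peaks when r₁ = r₂, i.e. k₁e^(−k₁τ) = k₂e^(−k₂τ), giving τ_opt = ln(k₂/k₁)/(k₂−k₁).
= ln(0.0502/0.236)/(0.0502−0.236) = ln(0.2127)/-0.1858 = -1.548/-0.1858 = 8.33 min.

8.33 min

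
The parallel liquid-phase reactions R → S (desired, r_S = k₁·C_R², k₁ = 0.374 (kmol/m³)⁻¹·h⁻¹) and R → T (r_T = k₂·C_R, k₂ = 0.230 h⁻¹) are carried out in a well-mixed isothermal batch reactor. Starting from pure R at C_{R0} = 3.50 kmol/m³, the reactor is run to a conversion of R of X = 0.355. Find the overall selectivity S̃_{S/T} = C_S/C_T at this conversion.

4.62

C_R = C_{R0}(1−X) = 2.258 kmol/m³.
Along a PFR/batch, dC_T/dC_R = −r_T/(r_S+r_T) = −k₂/(k₂+k₁·C_R).
Integrating from C_{R0} to C_R: C_T = (0.230/0.374)·ln[(0.230+0.374·3.50)/(0.230+0.374·2.26)] = 0.6150·ln(1.539/1.074) = 0.2211 kmol/m³.
Then C_S = (C_{R0}−C_R) − C_T = 1.242 − 0.2211 = 1.021 kmol/m³.
S̃_{S/T} = C_S/C_T = 1.021/0.2211 = 4.62.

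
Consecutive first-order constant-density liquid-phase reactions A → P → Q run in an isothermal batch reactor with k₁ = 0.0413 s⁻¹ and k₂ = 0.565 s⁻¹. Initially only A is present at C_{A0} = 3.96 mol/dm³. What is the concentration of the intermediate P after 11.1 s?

The intermediate concentration in a first-order A→B→C sequence is C_P = k₁C_{A0}(e^(−k₁t) − e^(−k₂t))/(k₂−k₁).
e^(−k₁t) = e^(−0.0413×11.1) = e^(−0.4584) = 0.6323; e^(−k₂t) = e^(−6.271) = 0.001889.
C_P = 0.0413×3.96/(0.565−0.0413) × (0.6323−0.001889) = 0.3123×0.6304 = 0.1969 mol/dm³.

0.197 mol/dm³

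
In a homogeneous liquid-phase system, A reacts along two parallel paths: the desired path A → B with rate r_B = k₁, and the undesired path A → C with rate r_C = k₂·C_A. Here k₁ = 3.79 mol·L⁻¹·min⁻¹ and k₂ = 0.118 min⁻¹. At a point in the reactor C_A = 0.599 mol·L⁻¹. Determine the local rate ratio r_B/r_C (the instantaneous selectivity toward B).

S_{B/C} = r_B/r_C = (k₁)/(k₂·C_A) = (k₁/k₂)·C_A⁻¹.
= (3.79) / (0.118×0.5990) = 3.790/0.07068 = 53.6.
The undesired path is higher order in A, so low C_A (CSTR or dilute feed) favours B.

53.6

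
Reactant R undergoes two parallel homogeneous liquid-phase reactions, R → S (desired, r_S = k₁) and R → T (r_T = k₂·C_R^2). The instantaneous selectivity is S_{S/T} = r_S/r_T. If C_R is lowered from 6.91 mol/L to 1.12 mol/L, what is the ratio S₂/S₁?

38.1

S_{S/T} = (k₁/k₂)·C_R^-2, so S₂/S₁ = (C_{R,2}/C_{R,1})^-2.
= (1.12/6.91)^(-2) = (0.1621)^(-2) = 38.1.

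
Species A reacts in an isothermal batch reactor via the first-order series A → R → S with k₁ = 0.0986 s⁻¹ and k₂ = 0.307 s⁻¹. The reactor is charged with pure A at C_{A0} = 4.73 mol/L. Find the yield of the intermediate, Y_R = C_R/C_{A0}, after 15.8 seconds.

0.0959

The intermediate concentration in a first-order A→B→C sequence is C_R = k₁C_{A0}(e^(−k₁t) − e^(−k₂t))/(k₂−k₁).
e^(−k₁t) = e^(−0.0986×15.8) = e^(−1.558) = 0.2106; e^(−k₂t) = e^(−4.851) = 0.007824.
C_R = 0.0986×4.73/(0.307−0.0986) × (0.2106−0.007824) = 2.238×0.2028 = 0.4538 mol/L.
Y_R = C_R/C_{A0} = 0.4538/4.73 = 0.0959.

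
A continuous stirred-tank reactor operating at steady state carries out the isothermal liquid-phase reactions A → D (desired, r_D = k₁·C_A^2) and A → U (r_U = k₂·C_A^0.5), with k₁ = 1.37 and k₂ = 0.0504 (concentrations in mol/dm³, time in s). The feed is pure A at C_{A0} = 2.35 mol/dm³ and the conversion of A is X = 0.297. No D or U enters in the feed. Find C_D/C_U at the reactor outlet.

Exit C_A = C_{A0}(1−X) = 2.35×0.703 = 1.652 mol/dm³.
A CSTR operates uniformly at the exit composition, giving r_D = 3.739 and r_U = 0.06478 (each k·C_A^n at C_A = 1.652).
Overall selectivity = C_D/C_U = r_Dτ/(r_Uτ) = r_D/r_U = 57.7.

57.7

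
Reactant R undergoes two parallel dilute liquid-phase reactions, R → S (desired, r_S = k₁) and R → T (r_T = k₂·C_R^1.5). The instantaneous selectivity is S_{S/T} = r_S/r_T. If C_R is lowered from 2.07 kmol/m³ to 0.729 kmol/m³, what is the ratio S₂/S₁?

4.78

S_{S/T} = (k₁/k₂)·C_R^-1.5, so S₂/S₁ = (C_{R,2}/C_{R,1})^-1.5.
= (0.729/2.07)^(-1.5) = (0.3522)^(-1.5) = 4.78.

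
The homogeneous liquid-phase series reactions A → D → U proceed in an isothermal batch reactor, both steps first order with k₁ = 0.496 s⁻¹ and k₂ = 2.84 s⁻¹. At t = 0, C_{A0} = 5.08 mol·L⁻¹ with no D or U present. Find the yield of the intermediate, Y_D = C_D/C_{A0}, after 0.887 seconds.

0.119

The intermediate concentration in a first-order A→B→C sequence is C_D = k₁C_{A0}(e^(−k₁t) − e^(−k₂t))/(k₂−k₁).
e^(−k₁t) = e^(−0.496×0.887) = e^(−0.4400) = 0.6441; e^(−k₂t) = e^(−2.519) = 0.08053.
C_D = 0.496×5.08/(2.84−0.496) × (0.6441−0.08053) = 1.075×0.5635 = 0.6058 mol·L⁻¹.
Y_D = C_D/C_{A0} = 0.6058/5.08 = 0.119.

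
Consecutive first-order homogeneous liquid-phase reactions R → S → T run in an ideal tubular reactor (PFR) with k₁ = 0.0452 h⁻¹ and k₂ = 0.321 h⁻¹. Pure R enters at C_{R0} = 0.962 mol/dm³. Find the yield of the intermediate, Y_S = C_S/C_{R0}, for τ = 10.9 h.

0.0952

For first-order series with pure R initially, C_S(τ) = k₁C_{R0}/(k₂−k₁)·(e^(−k₁τ) − e^(−k₂τ)).
e^(−k₁τ) = e^(−0.0452×10.9) = e^(−0.4927) = 0.6110; e^(−k₂τ) = e^(−3.499) = 0.03023.
C_S = 0.0452×0.962/(0.321−0.0452) × (0.6110−0.03023) = 0.1577×0.5808 = 0.09156 mol/dm³.
Y_S = C_S/C_{R0} = 0.09156/0.962 = 0.0952.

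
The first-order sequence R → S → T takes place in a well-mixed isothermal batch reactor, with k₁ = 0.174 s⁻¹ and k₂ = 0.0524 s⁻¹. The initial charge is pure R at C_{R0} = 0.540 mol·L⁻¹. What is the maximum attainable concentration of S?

At the optimum, C_{S,max}/C_{R0} = (k₁/k₂)^[k₂/(k₂−k₁)].
= (0.174/0.0524)^(0.0524/(0.0524−0.174)) = (3.321)^(-0.4309) = 0.5962.
C_{S,max} = 0.5962×0.540 = 0.322 mol·L⁻¹.

0.322 mol·L⁻¹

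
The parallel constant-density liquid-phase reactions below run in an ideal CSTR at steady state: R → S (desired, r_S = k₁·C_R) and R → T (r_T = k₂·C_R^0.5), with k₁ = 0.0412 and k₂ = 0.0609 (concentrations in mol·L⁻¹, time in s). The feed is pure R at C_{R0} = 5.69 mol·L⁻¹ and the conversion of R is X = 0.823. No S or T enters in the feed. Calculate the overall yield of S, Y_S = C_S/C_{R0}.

0.333

Exit C_R = C_{R0}(1−X) = 5.69×0.177 = 1.007 mol·L⁻¹.
In a CSTR the entire volume is at exit conditions, so r_S = 0.0412×1.007 = 0.04149 and r_T = 0.0609×1.007^0.5 = 0.06112.
Fraction of consumed R going to S: r_S/(r_S+r_T) = 0.4044.
C_S = 0.4044·C_{R0}·X = 0.4044×5.69×0.823 = 1.89 mol·L⁻¹; Y_S = C_S/C_{R0} = 0.333.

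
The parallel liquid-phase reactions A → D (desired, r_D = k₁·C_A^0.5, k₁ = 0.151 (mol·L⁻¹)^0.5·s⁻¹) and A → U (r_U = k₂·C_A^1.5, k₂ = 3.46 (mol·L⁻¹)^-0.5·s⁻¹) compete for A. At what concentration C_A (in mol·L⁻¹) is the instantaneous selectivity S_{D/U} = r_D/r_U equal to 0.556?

S_{D/U} = (k₁/k₂)·C_A⁻¹ ⇒ C_A = (S·k₂/k₁)^(-1).
= (0.556×3.46/0.151)^(-1) = (12.74)^(-1) = 0.0785 mol·L⁻¹.

0.0785 mol·L⁻¹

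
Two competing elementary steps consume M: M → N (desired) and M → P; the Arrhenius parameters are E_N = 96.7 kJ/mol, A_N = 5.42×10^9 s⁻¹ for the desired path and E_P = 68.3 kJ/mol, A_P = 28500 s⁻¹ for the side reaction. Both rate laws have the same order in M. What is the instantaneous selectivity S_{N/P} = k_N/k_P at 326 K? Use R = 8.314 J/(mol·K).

k_N/k_P = (A_N/A_P)·exp[−(E_N−E_P)/(RT)] = (A_N/A_P)·exp[(E_P−E_N)/(RT)].
(E_P−E_N)/(RT) = (68.3−96.7)×10³/(8.314×326) = -28400/2710 = -10.48.
k_N/k_P = (5.42×10^9/28500)·exp(-10.48) = 1.902×10^5 × 2.814×10^-5 = 5.35.

5.35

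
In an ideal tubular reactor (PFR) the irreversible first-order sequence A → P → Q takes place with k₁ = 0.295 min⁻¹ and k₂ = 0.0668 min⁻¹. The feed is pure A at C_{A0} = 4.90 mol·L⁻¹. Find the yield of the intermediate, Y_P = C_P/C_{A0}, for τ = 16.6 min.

Solving the coupled first-order balances gives C_P(τ) = [k₁/(k₂−k₁)]·C_{A0}·(e^(−k₁τ) − e^(−k₂τ)).
e^(−k₁τ) = e^(−0.295×16.6) = e^(−4.897) = 0.007469; e^(−k₂τ) = e^(−1.109) = 0.3299.
C_P = 0.295×4.90/(0.0668−0.295) × (0.007469−0.3299) = (-6.334)×(-0.3225) = 2.043 mol·L⁻¹.
Y_P = C_P/C_{A0} = 2.043/4.90 = 0.417.

0.417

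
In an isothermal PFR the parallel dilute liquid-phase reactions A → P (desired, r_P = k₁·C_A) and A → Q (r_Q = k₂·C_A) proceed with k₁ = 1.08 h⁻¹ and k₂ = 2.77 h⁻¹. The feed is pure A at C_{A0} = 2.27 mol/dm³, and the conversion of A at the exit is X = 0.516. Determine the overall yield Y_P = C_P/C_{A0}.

C_A = C_{A0}(1−X) = 1.099 mol/dm³.
Both paths are first order in A, so the instantaneous fraction to P is constant: dC_P/d(−C_A) = k₁/(k₁+k₂) = 0.2805.
C_P = 0.2805·(C_{A0}−C_A) = 0.2805×1.171 = 0.329 mol/dm³.
Y_P = C_P/C_{A0} = 0.3286/2.27 = 0.145.

0.145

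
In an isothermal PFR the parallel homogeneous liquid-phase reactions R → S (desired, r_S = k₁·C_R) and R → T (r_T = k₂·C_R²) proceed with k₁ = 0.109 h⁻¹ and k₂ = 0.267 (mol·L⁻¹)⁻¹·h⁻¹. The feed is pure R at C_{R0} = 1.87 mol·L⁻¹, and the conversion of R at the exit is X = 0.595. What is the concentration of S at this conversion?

C_R = C_{R0}(1−X) = 0.7574 mol·L⁻¹.
Along a PFR/batch, dC_S/dC_R = −r_S/(r_S+r_T) = −k₁/(k₁+k₂·C_R).
Integrating from C_{R0} to C_R: C_S = (0.109/0.267)·ln[(0.109+0.267·1.87)/(0.109+0.267·0.757)] = 0.4082·ln(0.6083/0.3112) = 0.2736 mol·L⁻¹.

0.274 mol·L⁻¹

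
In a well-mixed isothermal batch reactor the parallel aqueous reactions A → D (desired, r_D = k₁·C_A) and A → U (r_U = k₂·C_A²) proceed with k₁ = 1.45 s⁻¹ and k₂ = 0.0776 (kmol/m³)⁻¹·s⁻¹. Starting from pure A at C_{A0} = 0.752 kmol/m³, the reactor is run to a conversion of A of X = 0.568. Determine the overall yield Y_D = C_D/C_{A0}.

C_A = C_{A0}(1−X) = 0.3249 kmol/m³.
Along a PFR/batch, dC_D/dC_A = −r_D/(r_D+r_U) = −k₁/(k₁+k₂·C_A).
Integrating from C_{A0} to C_A: C_D = (1.45/0.0776)·ln[(1.45+0.0776·0.752)/(1.45+0.0776·0.325)] = 18.69·ln(1.508/1.475) = 0.4152 kmol/m³.
Y_D = C_D/C_{A0} = 0.4152/0.752 = 0.552.

0.552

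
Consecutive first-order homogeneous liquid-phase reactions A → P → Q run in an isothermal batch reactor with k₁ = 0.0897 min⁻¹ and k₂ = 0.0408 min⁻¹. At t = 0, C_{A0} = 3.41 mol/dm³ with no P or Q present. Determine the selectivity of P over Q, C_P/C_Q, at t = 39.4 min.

For first-order series with pure A initially, C_P(t) = k₁C_{A0}/(k₂−k₁)·(e^(−k₁t) − e^(−k₂t)).
e^(−k₁t) = e^(−0.0897×39.4) = e^(−3.534) = 0.02918; e^(−k₂t) = e^(−1.608) = 0.2004.
C_P = 0.0897×3.41/(0.0408−0.0897) × (0.02918−0.2004) = (-6.255)×(-0.1712) = 1.071 mol/dm³.
C_A = C_{A0}e^(−k₁t) = 0.09951 mol/dm³, so C_Q = C_{A0}−C_A−C_P = 2.240 mol/dm³; C_P/C_Q = 0.478.

0.478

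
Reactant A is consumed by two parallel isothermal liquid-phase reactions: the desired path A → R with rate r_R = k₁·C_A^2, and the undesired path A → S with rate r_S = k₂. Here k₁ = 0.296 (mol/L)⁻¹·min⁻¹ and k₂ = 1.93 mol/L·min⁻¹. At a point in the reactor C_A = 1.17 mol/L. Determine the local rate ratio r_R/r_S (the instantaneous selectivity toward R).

0.210

S_{R/S} = r_R/r_S = (k₁·C_A^2)/(k₂) = (k₁/k₂)·C_A^2.
= (0.296×1.170^2) / (1.93) = 0.4052/1.930 = 0.210.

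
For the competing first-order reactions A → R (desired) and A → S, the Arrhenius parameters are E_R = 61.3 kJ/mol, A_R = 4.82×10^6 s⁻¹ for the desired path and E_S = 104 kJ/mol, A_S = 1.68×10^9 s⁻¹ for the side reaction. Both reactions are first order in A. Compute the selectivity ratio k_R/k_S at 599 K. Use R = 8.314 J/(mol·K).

15.2

Since both paths have the same order in A, the concentration cancels and S_{R/S} = k_R/k_S = (A_R/A_S)·exp[(E_S−E_R)/(RT)].
(E_S−E_R)/(RT) = (104−61.3)×10³/(8.314×599) = 42700/4980 = 8.574.
k_R/k_S = (4.82×10^6/1.68×10^9)·exp(8.574) = 0.002869 × 5293 = 15.2.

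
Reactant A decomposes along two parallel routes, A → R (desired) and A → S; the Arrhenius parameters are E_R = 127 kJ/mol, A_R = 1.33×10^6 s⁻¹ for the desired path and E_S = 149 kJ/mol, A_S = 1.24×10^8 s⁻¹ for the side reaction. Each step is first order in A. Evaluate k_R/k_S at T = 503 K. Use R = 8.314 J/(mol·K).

With equal orders, S_{R/S} = k_R/k_S = (A_R/A_S)·exp[(E_S−E_R)/(RT)].
(E_S−E_R)/(RT) = (149−127)×10³/(8.314×503) = 22000/4182 = 5.261.
k_R/k_S = (1.33×10^6/1.24×10^8)·exp(5.261) = 0.01073 × 192.6 = 2.07.

2.07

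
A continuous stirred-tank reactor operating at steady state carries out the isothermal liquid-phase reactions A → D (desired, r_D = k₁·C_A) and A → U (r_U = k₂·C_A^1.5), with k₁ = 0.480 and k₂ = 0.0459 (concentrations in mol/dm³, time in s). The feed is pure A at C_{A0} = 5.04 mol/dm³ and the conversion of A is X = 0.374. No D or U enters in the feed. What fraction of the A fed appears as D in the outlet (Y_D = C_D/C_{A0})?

0.320

Exit C_A = C_{A0}(1−X) = 5.04×0.626 = 3.155 mol/dm³.
In a CSTR the entire volume is at exit conditions, so r_D = 0.480×3.155 = 1.514 and r_U = 0.0459×3.155^1.5 = 0.2572.
Fraction of consumed A going to D: r_D/(r_D+r_U) = 0.8548.
C_D = 0.8548·C_{A0}·X = 0.8548×5.04×0.374 = 1.61 mol/dm³; Y_D = C_D/C_{A0} = 0.320.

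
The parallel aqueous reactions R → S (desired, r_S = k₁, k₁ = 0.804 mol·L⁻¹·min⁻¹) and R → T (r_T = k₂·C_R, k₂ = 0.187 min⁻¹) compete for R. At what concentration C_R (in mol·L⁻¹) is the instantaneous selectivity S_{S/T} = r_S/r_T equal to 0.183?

23.5 mol·L⁻¹

S_{S/T} = (k₁/k₂)·C_R⁻¹ ⇒ C_R = (S·k₂/k₁)^(-1).
= (0.183×0.187/0.804)^(-1) = (0.04256)^(-1) = 23.5 mol·L⁻¹.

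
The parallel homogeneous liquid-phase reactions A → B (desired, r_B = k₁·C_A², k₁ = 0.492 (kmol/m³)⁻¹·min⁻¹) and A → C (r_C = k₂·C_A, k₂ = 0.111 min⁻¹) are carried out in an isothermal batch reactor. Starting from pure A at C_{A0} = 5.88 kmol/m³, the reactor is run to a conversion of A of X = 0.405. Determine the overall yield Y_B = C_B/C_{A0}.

C_A = C_{A0}(1−X) = 3.499 kmol/m³.
Along a PFR/batch, dC_C/dC_A = −r_C/(r_B+r_C) = −k₂/(k₂+k₁·C_A).
Integrating from C_{A0} to C_A: C_C = (0.111/0.492)·ln[(0.111+0.492·5.88)/(0.111+0.492·3.50)] = 0.2256·ln(3.004/1.832) = 0.1115 kmol/m³.
Then C_B = (C_{A0}−C_A) − C_C = 2.381 − 0.1115 = 2.270 kmol/m³.
Y_B = C_B/C_{A0} = 2.270/5.88 = 0.386.

0.386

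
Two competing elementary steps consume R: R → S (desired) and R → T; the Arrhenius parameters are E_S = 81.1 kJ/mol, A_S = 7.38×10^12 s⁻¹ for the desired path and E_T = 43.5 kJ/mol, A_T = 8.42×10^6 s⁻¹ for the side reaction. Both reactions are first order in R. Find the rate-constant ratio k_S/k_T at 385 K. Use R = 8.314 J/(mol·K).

With equal orders, S_{S/T} = k_S/k_T = (A_S/A_T)·exp[(E_T−E_S)/(RT)].
(E_T−E_S)/(RT) = (43.5−81.1)×10³/(8.314×385) = -37600/3201 = -11.75.
k_S/k_T = (7.38×10^12/8.42×10^6)·exp(-11.75) = 8.765×10^5 × 7.915×10^-6 = 6.94.

6.94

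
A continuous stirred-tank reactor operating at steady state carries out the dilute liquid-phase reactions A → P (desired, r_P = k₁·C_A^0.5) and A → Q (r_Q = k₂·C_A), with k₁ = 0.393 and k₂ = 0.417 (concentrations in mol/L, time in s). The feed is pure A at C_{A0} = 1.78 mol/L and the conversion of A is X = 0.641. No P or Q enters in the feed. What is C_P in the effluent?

Exit C_A = C_{A0}(1−X) = 1.78×0.359 = 0.6390 mol/L.
A CSTR operates uniformly at the exit composition, giving r_P = 0.3142 and r_Q = 0.2665 (each k·C_A^n at C_A = 0.6390).
Fraction of consumed A going to P: r_P/(r_P+r_Q) = 0.5411.
C_P = 0.5411·C_{A0}·X = 0.5411×1.78×0.641 = 0.617 mol/L.

0.617 mol/L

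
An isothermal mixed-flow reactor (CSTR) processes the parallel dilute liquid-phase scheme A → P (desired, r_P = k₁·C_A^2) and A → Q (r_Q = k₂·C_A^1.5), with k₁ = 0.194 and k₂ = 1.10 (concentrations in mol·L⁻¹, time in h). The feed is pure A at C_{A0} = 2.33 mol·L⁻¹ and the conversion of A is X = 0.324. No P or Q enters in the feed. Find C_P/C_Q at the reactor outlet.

0.221

Exit C_A = C_{A0}(1−X) = 2.33×0.676 = 1.575 mol·L⁻¹.
Rates in a CSTR are evaluated at the outlet concentration: r_P = 0.194×1.575^2 = 0.4813, r_Q = 1.10×1.575^1.5 = 2.174.
Overall selectivity = C_P/C_Q = r_Pτ/(r_Qτ) = r_P/r_Q = 0.221.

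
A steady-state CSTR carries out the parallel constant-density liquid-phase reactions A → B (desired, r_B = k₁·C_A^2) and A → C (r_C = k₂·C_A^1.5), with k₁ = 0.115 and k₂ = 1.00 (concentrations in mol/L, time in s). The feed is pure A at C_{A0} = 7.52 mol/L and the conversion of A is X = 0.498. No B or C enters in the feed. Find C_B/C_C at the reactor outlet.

Exit C_A = C_{A0}(1−X) = 7.52×0.502 = 3.775 mol/L.
Rates in a CSTR are evaluated at the outlet concentration: r_B = 0.115×3.775^2 = 1.639, r_C = 1.00×3.775^1.5 = 7.335.
Overall selectivity = C_B/C_C = r_Bτ/(r_Cτ) = r_B/r_C = 0.223.

0.223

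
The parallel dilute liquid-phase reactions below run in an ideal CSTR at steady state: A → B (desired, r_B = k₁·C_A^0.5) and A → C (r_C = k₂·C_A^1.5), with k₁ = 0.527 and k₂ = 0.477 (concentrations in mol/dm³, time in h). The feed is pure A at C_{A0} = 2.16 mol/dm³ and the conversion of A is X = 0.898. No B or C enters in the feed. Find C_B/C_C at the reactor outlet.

5.01

Exit C_A = C_{A0}(1−X) = 2.16×0.102 = 0.2203 mol/dm³.
A CSTR operates uniformly at the exit composition, giving r_B = 0.2474 and r_C = 0.04933 (each k·C_A^n at C_A = 0.2203).
Overall selectivity = C_B/C_C = r_Bτ/(r_Cτ) = r_B/r_C = 5.01.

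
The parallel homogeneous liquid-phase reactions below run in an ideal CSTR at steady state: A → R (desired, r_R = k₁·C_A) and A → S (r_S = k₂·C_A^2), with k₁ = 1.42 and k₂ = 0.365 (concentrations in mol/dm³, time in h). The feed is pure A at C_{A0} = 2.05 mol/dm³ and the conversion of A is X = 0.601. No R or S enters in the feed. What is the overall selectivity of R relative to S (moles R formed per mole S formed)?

4.76

Exit C_A = C_{A0}(1−X) = 2.05×0.399 = 0.8179 mol/dm³.
A CSTR operates uniformly at the exit composition, giving r_R = 1.161 and r_S = 0.2442 (each k·C_A^n at C_A = 0.8179).
Overall selectivity = C_R/C_S = r_Rτ/(r_Sτ) = r_R/r_S = 4.76.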